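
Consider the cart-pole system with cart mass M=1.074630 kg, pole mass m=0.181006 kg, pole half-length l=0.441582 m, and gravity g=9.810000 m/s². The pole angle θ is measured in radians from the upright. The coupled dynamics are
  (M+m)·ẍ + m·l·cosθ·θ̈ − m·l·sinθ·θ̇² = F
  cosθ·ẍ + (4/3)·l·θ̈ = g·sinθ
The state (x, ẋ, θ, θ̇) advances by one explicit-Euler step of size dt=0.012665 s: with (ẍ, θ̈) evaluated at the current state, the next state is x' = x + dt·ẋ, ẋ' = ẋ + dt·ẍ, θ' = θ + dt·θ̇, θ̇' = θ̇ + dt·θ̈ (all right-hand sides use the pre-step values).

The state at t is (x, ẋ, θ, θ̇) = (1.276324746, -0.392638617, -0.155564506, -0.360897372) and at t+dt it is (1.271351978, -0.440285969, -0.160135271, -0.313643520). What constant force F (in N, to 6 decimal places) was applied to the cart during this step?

F = -4.427632 N

ẍ = (ẋ'−ẋ)/dt = (-0.440285969−-0.392638617)/0.012665 = -3.762128
θ̈ = (θ̇'−θ̇)/dt = (-0.313643520−-0.360897372)/0.012665 = 3.731058
sinθ=-0.154938, cosθ=0.987924
F = (M+m)·ẍ + m·l·cosθ·θ̈ − m·l·sinθ·θ̇² = -4.723863 + 0.294618 − -0.001613 = -4.427632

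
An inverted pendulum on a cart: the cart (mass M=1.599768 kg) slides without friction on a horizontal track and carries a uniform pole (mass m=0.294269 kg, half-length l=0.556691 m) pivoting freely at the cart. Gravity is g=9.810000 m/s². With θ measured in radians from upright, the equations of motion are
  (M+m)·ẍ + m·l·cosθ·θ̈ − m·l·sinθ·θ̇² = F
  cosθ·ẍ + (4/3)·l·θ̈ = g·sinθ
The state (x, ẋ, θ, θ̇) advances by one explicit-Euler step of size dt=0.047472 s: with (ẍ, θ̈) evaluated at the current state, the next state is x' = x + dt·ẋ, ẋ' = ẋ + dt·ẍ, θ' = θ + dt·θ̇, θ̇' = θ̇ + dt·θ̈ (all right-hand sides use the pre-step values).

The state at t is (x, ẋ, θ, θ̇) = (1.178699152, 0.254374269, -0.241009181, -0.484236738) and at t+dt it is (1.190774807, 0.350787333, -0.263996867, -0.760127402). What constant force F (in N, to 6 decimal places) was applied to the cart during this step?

ẍ = (ẋ'−ẋ)/dt = (0.350787333−0.254374269)/0.047472 = 2.030946
θ̈ = (θ̇'−θ̇)/dt = (-0.760127402−-0.484236738)/0.047472 = -5.811650
sinθ=-0.238683, cosθ=0.971098
F = (M+m)·ẍ + m·l·cosθ·θ̈ − m·l·sinθ·θ̇² = 3.846687 + -0.924530 − -0.009168 = 2.931325

F = 2.931325 N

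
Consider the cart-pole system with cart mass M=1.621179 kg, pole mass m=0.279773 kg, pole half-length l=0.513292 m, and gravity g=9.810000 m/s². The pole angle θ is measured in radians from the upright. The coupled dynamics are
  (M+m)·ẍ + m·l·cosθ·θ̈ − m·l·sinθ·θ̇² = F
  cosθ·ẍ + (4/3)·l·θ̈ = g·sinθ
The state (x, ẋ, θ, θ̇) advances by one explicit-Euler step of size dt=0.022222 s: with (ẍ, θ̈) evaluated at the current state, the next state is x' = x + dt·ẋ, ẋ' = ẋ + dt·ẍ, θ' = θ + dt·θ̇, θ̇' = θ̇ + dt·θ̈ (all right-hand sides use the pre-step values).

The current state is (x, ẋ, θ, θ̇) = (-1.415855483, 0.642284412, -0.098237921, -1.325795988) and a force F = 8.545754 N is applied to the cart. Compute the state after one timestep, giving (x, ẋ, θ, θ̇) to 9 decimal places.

(-1.401582639, 0.756757101, -0.127699759, -1.523493379)

sinθ=-0.098079987, cosθ=0.995178535
temp = (F + m·l·θ̇²·sinθ)/(M+m) = (8.545754 + -0.024757346)/1.900952 = 4.482489118
θ̈ = (g·sinθ − cosθ·temp)/(l·(4/3 − m·cos²θ/(M+m))) = -8.896471567
ẍ = temp − m·l·θ̈·cosθ/(M+m) = 5.151322498
Euler: x'=-1.415855483+0.022222·0.642284412=-1.401582639, ẋ'=0.642284412+0.022222·5.151322498=0.756757101
       θ'=-0.098237921+0.022222·-1.325795988=-0.127699759, θ̇'=-1.325795988+0.022222·-8.896471567=-1.523493379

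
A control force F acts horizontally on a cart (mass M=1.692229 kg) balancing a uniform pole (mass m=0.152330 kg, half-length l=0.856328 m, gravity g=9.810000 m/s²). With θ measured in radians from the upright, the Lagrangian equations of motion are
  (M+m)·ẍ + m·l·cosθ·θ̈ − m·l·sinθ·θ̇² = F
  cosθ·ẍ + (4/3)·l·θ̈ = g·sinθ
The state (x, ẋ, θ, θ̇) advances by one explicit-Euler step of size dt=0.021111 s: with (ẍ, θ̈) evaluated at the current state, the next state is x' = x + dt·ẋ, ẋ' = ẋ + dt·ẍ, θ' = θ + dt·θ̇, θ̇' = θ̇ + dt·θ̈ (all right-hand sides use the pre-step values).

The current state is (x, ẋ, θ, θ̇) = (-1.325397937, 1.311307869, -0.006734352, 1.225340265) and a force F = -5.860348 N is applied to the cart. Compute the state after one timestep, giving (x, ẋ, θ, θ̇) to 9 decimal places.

sinθ=-0.006734301, cosθ=0.999977324
temp = (F + m·l·θ̇²·sinθ)/(M+m) = (-5.860348 + -0.001318960)/1.844559 = -3.177814838
θ̈ = (g·sinθ − cosθ·temp)/(l·(4/3 − m·cos²θ/(M+m))) = 2.905245946
ẍ = temp − m·l·θ̈·cosθ/(M+m) = -3.383264812
Euler: x'=-1.325397937+0.021111·1.311307869=-1.297714917, ẋ'=1.311307869+0.021111·-3.383264812=1.239883766
       θ'=-0.006734352+0.021111·1.225340265=0.019133806, θ̇'=1.225340265+0.021111·2.905245946=1.286672912

(-1.297714917, 1.239883766, 0.019133806, 1.286672912)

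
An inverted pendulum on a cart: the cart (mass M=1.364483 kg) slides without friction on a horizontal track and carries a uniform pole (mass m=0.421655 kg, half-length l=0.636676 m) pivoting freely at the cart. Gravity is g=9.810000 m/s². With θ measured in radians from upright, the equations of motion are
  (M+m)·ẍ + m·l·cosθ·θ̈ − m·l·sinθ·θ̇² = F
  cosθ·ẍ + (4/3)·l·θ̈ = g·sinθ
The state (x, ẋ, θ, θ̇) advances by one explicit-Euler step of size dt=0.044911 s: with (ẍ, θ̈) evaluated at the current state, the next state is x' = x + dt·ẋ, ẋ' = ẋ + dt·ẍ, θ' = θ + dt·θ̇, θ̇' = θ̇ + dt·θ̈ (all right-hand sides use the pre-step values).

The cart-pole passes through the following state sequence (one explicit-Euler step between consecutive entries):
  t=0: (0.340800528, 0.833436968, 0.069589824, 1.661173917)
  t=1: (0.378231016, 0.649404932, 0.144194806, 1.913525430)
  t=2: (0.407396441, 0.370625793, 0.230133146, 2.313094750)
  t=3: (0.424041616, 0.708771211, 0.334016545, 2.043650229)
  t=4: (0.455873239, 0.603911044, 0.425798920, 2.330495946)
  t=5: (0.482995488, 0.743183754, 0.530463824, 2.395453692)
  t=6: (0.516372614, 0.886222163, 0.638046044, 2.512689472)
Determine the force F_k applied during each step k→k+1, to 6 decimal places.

F_0 = -5.865786 N
F_1 = -8.864810 N
F_2 = 11.552452 N
F_3 = -2.918061 N
F_4 = 5.290333 N
F_5 = 5.513829 N

step 0→1:
  ẍ = (ẋ'−ẋ)/dt = (0.649404932−0.833436968)/0.044911 = -4.097705
  θ̈ = (θ̇'−θ̇)/dt = (1.913525430−1.661173917)/0.044911 = 5.618924
  sinθ=0.069534, cosθ=0.997580
  F = (M+m)·ẍ + m·l·cosθ·θ̈ − m·l·sinθ·θ̇² = -7.319067 + 1.504792 − 0.051511 = -5.865786
step 1→2:
  ẍ = (ẋ'−ẋ)/dt = (0.370625793−0.649404932)/0.044911 = -6.207369
  θ̈ = (θ̇'−θ̇)/dt = (2.313094750−1.913525430)/0.044911 = 8.896914
  sinθ=0.143696, cosθ=0.989622
  F = (M+m)·ẍ + m·l·cosθ·θ̈ − m·l·sinθ·θ̇² = -11.087217 + 2.363657 − 0.141250 = -8.864810
step 2→3:
  ẍ = (ẋ'−ẋ)/dt = (0.708771211−0.370625793)/0.044911 = 7.529234
  θ̈ = (θ̇'−θ̇)/dt = (2.043650229−2.313094750)/0.044911 = -5.999522
  sinθ=0.228107, cosθ=0.973636
  F = (M+m)·ẍ + m·l·cosθ·θ̈ − m·l·sinθ·θ̇² = 13.448251 + -1.568155 − 0.327643 = 11.552452
step 3→4:
  ẍ = (ẋ'−ẋ)/dt = (0.603911044−0.708771211)/0.044911 = -2.334844
  θ̈ = (θ̇'−θ̇)/dt = (2.330495946−2.043650229)/0.044911 = 6.386981
  sinθ=0.327840, cosθ=0.944733
  F = (M+m)·ẍ + m·l·cosθ·θ̈ − m·l·sinθ·θ̇² = -4.170353 + 1.619871 − 0.367579 = -2.918061
step 4→5:
  ẍ = (ẋ'−ẋ)/dt = (0.743183754−0.603911044)/0.044911 = 3.101082
  θ̈ = (θ̇'−θ̇)/dt = (2.395453692−2.330495946)/0.044911 = 1.446366
  sinθ=0.413048, cosθ=0.910709
  F = (M+m)·ẍ + m·l·cosθ·θ̈ − m·l·sinθ·θ̇² = 5.538961 + 0.353617 − 0.602245 = 5.290333
step 5→6:
  ẍ = (ẋ'−ẋ)/dt = (0.886222163−0.743183754)/0.044911 = 3.184930
  θ̈ = (θ̇'−θ̇)/dt = (2.512689472−2.395453692)/0.044911 = 2.610402
  sinθ=0.505933, cosθ=0.862572
  F = (M+m)·ẍ + m·l·cosθ·θ̈ − m·l·sinθ·θ̇² = 5.688725 + 0.604476 − 0.779372 = 5.513829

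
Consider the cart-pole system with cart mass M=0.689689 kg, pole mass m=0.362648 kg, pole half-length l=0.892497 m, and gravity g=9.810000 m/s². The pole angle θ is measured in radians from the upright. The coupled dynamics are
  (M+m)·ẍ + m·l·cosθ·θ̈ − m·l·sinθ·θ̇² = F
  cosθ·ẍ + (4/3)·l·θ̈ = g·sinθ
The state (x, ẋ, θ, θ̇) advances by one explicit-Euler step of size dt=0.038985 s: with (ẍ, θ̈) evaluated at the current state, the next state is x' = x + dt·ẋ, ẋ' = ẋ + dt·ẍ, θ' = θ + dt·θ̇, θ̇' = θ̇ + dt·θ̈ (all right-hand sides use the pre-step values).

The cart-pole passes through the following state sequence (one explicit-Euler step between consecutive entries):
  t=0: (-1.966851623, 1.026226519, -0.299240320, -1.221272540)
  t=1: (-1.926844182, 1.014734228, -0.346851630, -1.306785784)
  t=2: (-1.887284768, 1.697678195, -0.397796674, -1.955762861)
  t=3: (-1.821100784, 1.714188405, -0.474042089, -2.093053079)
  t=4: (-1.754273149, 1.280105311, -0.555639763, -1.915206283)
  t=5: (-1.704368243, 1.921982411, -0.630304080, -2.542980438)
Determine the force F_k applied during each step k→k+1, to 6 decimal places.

step 0→1:
  ẍ = (ẋ'−ẋ)/dt = (1.014734228−1.026226519)/0.038985 = -0.294788
  θ̈ = (θ̇'−θ̇)/dt = (-1.306785784−-1.221272540)/0.038985 = -2.193491
  sinθ=-0.294794, cosθ=0.955561
  F = (M+m)·ẍ + m·l·cosθ·θ̈ − m·l·sinθ·θ̇² = -0.310216 + -0.678401 − -0.142310 = -0.846306
step 1→2:
  ẍ = (ẋ'−ẋ)/dt = (1.697678195−1.014734228)/0.038985 = 17.518122
  θ̈ = (θ̇'−θ̇)/dt = (-1.955762861−-1.306785784)/0.038985 = -16.646841
  sinθ=-0.339939, cosθ=0.940448
  F = (M+m)·ẍ + m·l·cosθ·θ̈ − m·l·sinθ·θ̇² = 18.434967 + -5.067088 − -0.187889 = 13.555768
step 2→3:
  ẍ = (ẋ'−ẋ)/dt = (1.714188405−1.697678195)/0.038985 = 0.423502
  θ̈ = (θ̇'−θ̇)/dt = (-2.093053079−-1.955762861)/0.038985 = -3.521616
  sinθ=-0.387388, cosθ=0.921917
  F = (M+m)·ẍ + m·l·cosθ·θ̈ − m·l·sinθ·θ̇² = 0.445666 + -1.050814 − -0.479591 = -0.125557
step 3→4:
  ẍ = (ẋ'−ẋ)/dt = (1.280105311−1.714188405)/0.038985 = -11.134618
  θ̈ = (θ̇'−θ̇)/dt = (-1.915206283−-2.093053079)/0.038985 = 4.561929
  sinθ=-0.456486, cosθ=0.889730
  F = (M+m)·ẍ + m·l·cosθ·θ̈ − m·l·sinθ·θ̇² = -11.717371 + 1.313708 − -0.647262 = -9.756400
step 4→5:
  ẍ = (ẋ'−ẋ)/dt = (1.921982411−1.280105311)/0.038985 = 16.464720
  θ̈ = (θ̇'−θ̇)/dt = (-2.542980438−-1.915206283)/0.038985 = -16.102967
  sinθ=-0.527487, cosθ=0.849563
  F = (M+m)·ẍ + m·l·cosθ·θ̈ − m·l·sinθ·θ̇² = 17.326434 + -4.427857 − -0.626231 = 13.524808

F_0 = -0.846306 N
F_1 = 13.555768 N
F_2 = -0.125557 N
F_3 = -9.756400 N
F_4 = 13.524808 N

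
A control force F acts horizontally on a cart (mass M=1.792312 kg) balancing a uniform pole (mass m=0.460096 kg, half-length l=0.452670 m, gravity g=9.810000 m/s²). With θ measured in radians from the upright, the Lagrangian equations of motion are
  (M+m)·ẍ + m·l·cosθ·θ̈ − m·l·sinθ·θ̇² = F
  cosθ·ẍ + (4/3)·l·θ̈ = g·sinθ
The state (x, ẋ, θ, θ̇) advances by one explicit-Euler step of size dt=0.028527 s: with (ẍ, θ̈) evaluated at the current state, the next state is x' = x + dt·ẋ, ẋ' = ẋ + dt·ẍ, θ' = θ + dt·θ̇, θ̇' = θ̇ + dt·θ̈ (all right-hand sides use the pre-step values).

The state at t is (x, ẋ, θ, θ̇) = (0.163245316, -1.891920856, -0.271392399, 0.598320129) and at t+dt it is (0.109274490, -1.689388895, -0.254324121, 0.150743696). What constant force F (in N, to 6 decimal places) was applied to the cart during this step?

F = 12.863224 N

ẍ = (ẋ'−ẋ)/dt = (-1.689388895−-1.891920856)/0.028527 = 7.099659
θ̈ = (θ̇'−θ̇)/dt = (0.150743696−0.598320129)/0.028527 = -15.689572
sinθ=-0.268073, cosθ=0.963399
F = (M+m)·ẍ + m·l·cosθ·θ̈ − m·l·sinθ·θ̇² = 15.991328 + -3.148091 − -0.019987 = 12.863224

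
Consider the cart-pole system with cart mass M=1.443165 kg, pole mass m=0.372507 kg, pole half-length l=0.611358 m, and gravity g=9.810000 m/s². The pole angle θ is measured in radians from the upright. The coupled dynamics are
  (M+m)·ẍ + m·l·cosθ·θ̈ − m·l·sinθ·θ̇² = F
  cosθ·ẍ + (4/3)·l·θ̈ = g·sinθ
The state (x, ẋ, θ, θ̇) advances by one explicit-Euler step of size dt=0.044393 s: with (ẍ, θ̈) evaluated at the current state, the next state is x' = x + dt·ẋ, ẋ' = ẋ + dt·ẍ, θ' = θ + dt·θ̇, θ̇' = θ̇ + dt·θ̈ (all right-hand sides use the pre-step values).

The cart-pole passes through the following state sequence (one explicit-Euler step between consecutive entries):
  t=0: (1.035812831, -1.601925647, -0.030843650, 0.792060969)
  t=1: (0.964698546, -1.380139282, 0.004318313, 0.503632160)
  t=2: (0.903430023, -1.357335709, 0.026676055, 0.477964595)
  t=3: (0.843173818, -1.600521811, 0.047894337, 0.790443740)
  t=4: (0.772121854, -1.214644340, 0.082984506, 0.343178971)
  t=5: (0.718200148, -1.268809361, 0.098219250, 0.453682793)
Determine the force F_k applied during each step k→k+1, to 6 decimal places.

F_0 = 7.596530 N
F_1 = 0.800743 N
F_2 = -8.345249 N
F_3 = 13.483734 N
F_4 = -1.652639 N

step 0→1:
  ẍ = (ẋ'−ẋ)/dt = (-1.380139282−-1.601925647)/0.044393 = 4.995976
  θ̈ = (θ̇'−θ̇)/dt = (0.503632160−0.792060969)/0.044393 = -6.497169
  sinθ=-0.030839, cosθ=0.999524
  F = (M+m)·ẍ + m·l·cosθ·θ̈ − m·l·sinθ·θ̇² = 9.071054 + -1.478930 − -0.004406 = 7.596530
step 1→2:
  ẍ = (ẋ'−ẋ)/dt = (-1.357335709−-1.380139282)/0.044393 = 0.513675
  θ̈ = (θ̇'−θ̇)/dt = (0.477964595−0.503632160)/0.044393 = -0.578189
  sinθ=0.004318, cosθ=0.999991
  F = (M+m)·ẍ + m·l·cosθ·θ̈ − m·l·sinθ·θ̇² = 0.932665 + -0.131673 − 0.000249 = 0.800743
step 2→3:
  ẍ = (ẋ'−ẋ)/dt = (-1.600521811−-1.357335709)/0.044393 = -5.478028
  θ̈ = (θ̇'−θ̇)/dt = (0.790443740−0.477964595)/0.044393 = 7.038928
  sinθ=0.026673, cosθ=0.999644
  F = (M+m)·ẍ + m·l·cosθ·θ̈ − m·l·sinθ·θ̇² = -9.946302 + 1.602441 − 0.001388 = -8.345249
step 3→4:
  ẍ = (ẋ'−ẋ)/dt = (-1.214644340−-1.600521811)/0.044393 = 8.692304
  θ̈ = (θ̇'−θ̇)/dt = (0.343178971−0.790443740)/0.044393 = -10.075119
  sinθ=0.047876, cosθ=0.998853
  F = (M+m)·ẍ + m·l·cosθ·θ̈ − m·l·sinθ·θ̇² = 15.782374 + -2.291828 − 0.006812 = 13.483734
step 4→5:
  ẍ = (ẋ'−ẋ)/dt = (-1.268809361−-1.214644340)/0.044393 = -1.220125
  θ̈ = (θ̇'−θ̇)/dt = (0.453682793−0.343178971)/0.044393 = 2.489217
  sinθ=0.082889, cosθ=0.996559
  F = (M+m)·ẍ + m·l·cosθ·θ̈ − m·l·sinθ·θ̇² = -2.215347 + 0.564931 − 0.002223 = -1.652639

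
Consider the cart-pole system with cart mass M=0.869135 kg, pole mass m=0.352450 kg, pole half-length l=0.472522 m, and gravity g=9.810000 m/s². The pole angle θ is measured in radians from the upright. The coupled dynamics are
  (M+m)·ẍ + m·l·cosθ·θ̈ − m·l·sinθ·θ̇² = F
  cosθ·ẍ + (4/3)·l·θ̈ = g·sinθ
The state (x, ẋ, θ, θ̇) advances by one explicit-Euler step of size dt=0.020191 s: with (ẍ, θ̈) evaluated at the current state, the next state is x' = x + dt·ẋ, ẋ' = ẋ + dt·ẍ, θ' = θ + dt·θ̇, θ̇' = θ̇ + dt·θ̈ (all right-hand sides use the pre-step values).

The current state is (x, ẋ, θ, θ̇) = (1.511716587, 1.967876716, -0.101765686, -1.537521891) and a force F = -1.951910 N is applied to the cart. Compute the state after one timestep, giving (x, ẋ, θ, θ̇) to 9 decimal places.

(1.551449986, 1.931493499, -0.132809791, -1.512010937)

sinθ=-0.101590125, cosθ=0.994826340
temp = (F + m·l·θ̇²·sinθ)/(M+m) = (-1.951910 + -0.039995733)/1.221585 = -1.630591185
θ̈ = (g·sinθ − cosθ·temp)/(l·(4/3 − m·cos²θ/(M+m))) = 1.263481451
ẍ = temp − m·l·θ̈·cosθ/(M+m) = -1.801952191
Euler: x'=1.511716587+0.020191·1.967876716=1.551449986, ẋ'=1.967876716+0.020191·-1.801952191=1.931493499
       θ'=-0.101765686+0.020191·-1.537521891=-0.132809791, θ̇'=-1.537521891+0.020191·1.263481451=-1.512010937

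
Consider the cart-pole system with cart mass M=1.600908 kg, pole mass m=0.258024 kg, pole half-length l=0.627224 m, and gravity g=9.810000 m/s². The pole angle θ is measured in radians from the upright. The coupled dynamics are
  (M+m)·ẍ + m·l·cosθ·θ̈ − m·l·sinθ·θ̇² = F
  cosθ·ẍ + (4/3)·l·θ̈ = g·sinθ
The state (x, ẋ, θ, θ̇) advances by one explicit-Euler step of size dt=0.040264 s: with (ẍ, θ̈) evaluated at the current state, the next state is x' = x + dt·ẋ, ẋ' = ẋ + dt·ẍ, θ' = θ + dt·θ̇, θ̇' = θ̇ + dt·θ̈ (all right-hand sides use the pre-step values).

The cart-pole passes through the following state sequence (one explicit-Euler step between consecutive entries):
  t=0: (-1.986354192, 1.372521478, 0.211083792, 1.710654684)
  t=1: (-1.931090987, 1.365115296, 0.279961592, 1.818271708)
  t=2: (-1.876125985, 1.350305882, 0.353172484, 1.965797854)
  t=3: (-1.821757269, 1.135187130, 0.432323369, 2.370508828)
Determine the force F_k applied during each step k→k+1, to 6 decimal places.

step 0→1:
  ẍ = (ẋ'−ẋ)/dt = (1.365115296−1.372521478)/0.040264 = -0.183941
  θ̈ = (θ̇'−θ̇)/dt = (1.818271708−1.710654684)/0.040264 = 2.672785
  sinθ=0.209520, cosθ=0.977804
  F = (M+m)·ẍ + m·l·cosθ·θ̈ − m·l·sinθ·θ̇² = -0.341933 + 0.422960 − 0.099228 = -0.018201
step 1→2:
  ẍ = (ẋ'−ẋ)/dt = (1.350305882−1.365115296)/0.040264 = -0.367808
  θ̈ = (θ̇'−θ̇)/dt = (1.965797854−1.818271708)/0.040264 = 3.663971
  sinθ=0.276319, cosθ=0.961066
  F = (M+m)·ẍ + m·l·cosθ·θ̈ − m·l·sinθ·θ̇² = -0.683730 + 0.569886 − 0.147846 = -0.261690
step 2→3:
  ẍ = (ẋ'−ẋ)/dt = (1.135187130−1.350305882)/0.040264 = -5.342707
  θ̈ = (θ̇'−θ̇)/dt = (2.370508828−1.965797854)/0.040264 = 10.051435
  sinθ=0.345876, cosθ=0.938280
  F = (M+m)·ẍ + m·l·cosθ·θ̈ − m·l·sinθ·θ̇² = -9.931729 + 1.526312 − 0.216312 = -8.621729

F_0 = -0.018201 N
F_1 = -0.261690 N
F_2 = -8.621729 N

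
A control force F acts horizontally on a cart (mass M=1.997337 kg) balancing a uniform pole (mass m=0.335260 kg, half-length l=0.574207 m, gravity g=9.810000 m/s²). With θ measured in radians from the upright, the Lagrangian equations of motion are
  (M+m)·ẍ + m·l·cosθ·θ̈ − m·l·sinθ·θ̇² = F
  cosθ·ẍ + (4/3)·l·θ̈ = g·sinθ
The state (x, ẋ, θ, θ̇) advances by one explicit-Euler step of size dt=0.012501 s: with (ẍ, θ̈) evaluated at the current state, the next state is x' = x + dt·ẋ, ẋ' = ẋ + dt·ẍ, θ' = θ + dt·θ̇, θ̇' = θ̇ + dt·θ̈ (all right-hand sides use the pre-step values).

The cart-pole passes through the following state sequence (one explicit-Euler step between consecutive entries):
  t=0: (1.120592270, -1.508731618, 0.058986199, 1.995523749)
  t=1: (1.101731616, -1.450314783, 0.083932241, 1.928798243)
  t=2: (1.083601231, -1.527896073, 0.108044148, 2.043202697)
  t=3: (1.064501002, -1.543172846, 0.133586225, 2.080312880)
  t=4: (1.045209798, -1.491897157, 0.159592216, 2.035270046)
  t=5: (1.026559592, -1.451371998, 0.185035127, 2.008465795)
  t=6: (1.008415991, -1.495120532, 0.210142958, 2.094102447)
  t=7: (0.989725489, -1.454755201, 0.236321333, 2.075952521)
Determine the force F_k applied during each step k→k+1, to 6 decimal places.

step 0→1:
  ẍ = (ẋ'−ẋ)/dt = (-1.450314783−-1.508731618)/0.012501 = 4.672973
  θ̈ = (θ̇'−θ̇)/dt = (1.928798243−1.995523749)/0.012501 = -5.337614
  sinθ=0.058952, cosθ=0.998261
  F = (M+m)·ẍ + m·l·cosθ·θ̈ − m·l·sinθ·θ̇² = 10.900163 + -1.025750 − 0.045192 = 9.829221
step 1→2:
  ẍ = (ẋ'−ẋ)/dt = (-1.527896073−-1.450314783)/0.012501 = -6.206007
  θ̈ = (θ̇'−θ̇)/dt = (2.043202697−1.928798243)/0.012501 = 9.151624
  sinθ=0.083834, cosθ=0.996480
  F = (M+m)·ẍ + m·l·cosθ·θ̈ − m·l·sinθ·θ̇² = -14.476113 + 1.755565 − 0.060040 = -12.780588
step 2→3:
  ẍ = (ẋ'−ẋ)/dt = (-1.543172846−-1.527896073)/0.012501 = -1.222044
  θ̈ = (θ̇'−θ̇)/dt = (2.080312880−2.043202697)/0.012501 = 2.968577
  sinθ=0.107834, cosθ=0.994169
  F = (M+m)·ẍ + m·l·cosθ·θ̈ − m·l·sinθ·θ̇² = -2.850536 + 0.568144 − 0.086662 = -2.369054
step 3→4:
  ẍ = (ẋ'−ẋ)/dt = (-1.491897157−-1.543172846)/0.012501 = 4.101727
  θ̈ = (θ̇'−θ̇)/dt = (2.035270046−2.080312880)/0.012501 = -3.603138
  sinθ=0.133189, cosθ=0.991091
  F = (M+m)·ẍ + m·l·cosθ·θ̈ − m·l·sinθ·θ̇² = 9.567676 + -0.687455 − 0.110963 = 8.769258
step 4→5:
  ẍ = (ẋ'−ẋ)/dt = (-1.451371998−-1.491897157)/0.012501 = 3.241753
  θ̈ = (θ̇'−θ̇)/dt = (2.008465795−2.035270046)/0.012501 = -2.144169
  sinθ=0.158916, cosθ=0.987292
  F = (M+m)·ẍ + m·l·cosθ·θ̈ − m·l·sinθ·θ̇² = 7.561704 + -0.407526 − 0.126725 = 7.027454
step 5→6:
  ẍ = (ẋ'−ẋ)/dt = (-1.495120532−-1.451371998)/0.012501 = -3.499603
  θ̈ = (θ̇'−θ̇)/dt = (2.094102447−2.008465795)/0.012501 = 6.850384
  sinθ=0.183981, cosθ=0.982930
  F = (M+m)·ẍ + m·l·cosθ·θ̈ − m·l·sinθ·θ̇² = -8.163163 + 1.296247 − 0.142874 = -7.009790
step 6→7:
  ẍ = (ẋ'−ẋ)/dt = (-1.454755201−-1.495120532)/0.012501 = 3.228968
  θ̈ = (θ̇'−θ̇)/dt = (2.075952521−2.094102447)/0.012501 = -1.451878
  sinθ=0.208600, cosθ=0.978001
  F = (M+m)·ẍ + m·l·cosθ·θ̈ − m·l·sinθ·θ̇² = 7.531882 + -0.273350 − 0.176100 = 7.082431

F_0 = 9.829221 N
F_1 = -12.780588 N
F_2 = -2.369054 N
F_3 = 8.769258 N
F_4 = 7.027454 N
F_5 = -7.009790 N
F_6 = 7.082431 N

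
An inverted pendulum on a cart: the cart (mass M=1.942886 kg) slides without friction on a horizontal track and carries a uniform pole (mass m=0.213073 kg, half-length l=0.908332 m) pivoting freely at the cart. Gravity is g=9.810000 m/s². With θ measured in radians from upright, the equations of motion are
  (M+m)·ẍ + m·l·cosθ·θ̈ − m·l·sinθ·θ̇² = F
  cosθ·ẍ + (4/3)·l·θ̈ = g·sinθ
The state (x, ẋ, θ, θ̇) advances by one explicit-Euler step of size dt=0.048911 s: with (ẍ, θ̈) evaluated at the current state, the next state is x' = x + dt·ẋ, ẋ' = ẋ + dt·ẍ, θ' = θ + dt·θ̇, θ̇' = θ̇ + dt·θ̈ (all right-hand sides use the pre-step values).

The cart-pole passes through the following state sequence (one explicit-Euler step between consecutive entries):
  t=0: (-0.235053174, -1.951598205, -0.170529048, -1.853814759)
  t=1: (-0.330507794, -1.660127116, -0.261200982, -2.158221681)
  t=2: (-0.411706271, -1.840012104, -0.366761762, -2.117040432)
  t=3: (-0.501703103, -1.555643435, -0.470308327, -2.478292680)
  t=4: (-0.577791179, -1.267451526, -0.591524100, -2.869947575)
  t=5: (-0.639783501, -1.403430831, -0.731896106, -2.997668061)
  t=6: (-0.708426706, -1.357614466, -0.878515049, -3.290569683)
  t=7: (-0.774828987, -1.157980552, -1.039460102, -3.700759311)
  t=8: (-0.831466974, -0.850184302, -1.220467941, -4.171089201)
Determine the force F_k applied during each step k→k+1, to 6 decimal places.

F_0 = 11.773627 N
F_1 = -7.538960 N
F_2 = 11.511397 N
F_3 = 11.860438 N
F_4 = -5.524459 N
F_5 = 2.319600 N
F_6 = 9.376879 N
F_7 = 14.909648 N

step 0→1:
  ẍ = (ẋ'−ẋ)/dt = (-1.660127116−-1.951598205)/0.048911 = 5.959213
  θ̈ = (θ̇'−θ̇)/dt = (-2.158221681−-1.853814759)/0.048911 = -6.223690
  sinθ=-0.169704, cosθ=0.985495
  F = (M+m)·ẍ + m·l·cosθ·θ̈ − m·l·sinθ·θ̇² = 12.847820 + -1.187068 − -0.112875 = 11.773627
step 1→2:
  ẍ = (ẋ'−ẋ)/dt = (-1.840012104−-1.660127116)/0.048911 = -3.677802
  θ̈ = (θ̇'−θ̇)/dt = (-2.117040432−-2.158221681)/0.048911 = 0.841963
  sinθ=-0.258241, cosθ=0.966081
  F = (M+m)·ẍ + m·l·cosθ·θ̈ − m·l·sinθ·θ̇² = -7.929191 + 0.157427 − -0.232804 = -7.538960
step 2→3:
  ẍ = (ẋ'−ẋ)/dt = (-1.555643435−-1.840012104)/0.048911 = 5.814002
  θ̈ = (θ̇'−θ̇)/dt = (-2.478292680−-2.117040432)/0.048911 = -7.385910
  sinθ=-0.358594, cosθ=0.933493
  F = (M+m)·ẍ + m·l·cosθ·θ̈ − m·l·sinθ·θ̇² = 12.534751 + -1.334407 − -0.311053 = 11.511397
step 3→4:
  ẍ = (ẋ'−ẋ)/dt = (-1.267451526−-1.555643435)/0.048911 = 5.892170
  θ̈ = (θ̇'−θ̇)/dt = (-2.869947575−-2.478292680)/0.048911 = -8.007501
  sinθ=-0.453161, cosθ=0.891429
  F = (M+m)·ẍ + m·l·cosθ·θ̈ − m·l·sinθ·θ̇² = 12.703276 + -1.381518 − -0.538680 = 11.860438
step 4→5:
  ẍ = (ẋ'−ẋ)/dt = (-1.403430831−-1.267451526)/0.048911 = -2.780138
  θ̈ = (θ̇'−θ̇)/dt = (-2.997668061−-2.869947575)/0.048911 = -2.611283
  sinθ=-0.557627, cosθ=0.830092
  F = (M+m)·ẍ + m·l·cosθ·θ̈ − m·l·sinθ·θ̇² = -5.993862 + -0.419520 − -0.888924 = -5.524459
step 5→6:
  ẍ = (ẋ'−ẋ)/dt = (-1.357614466−-1.403430831)/0.048911 = 0.936729
  θ̈ = (θ̇'−θ̇)/dt = (-3.290569683−-2.997668061)/0.048911 = -5.988461
  sinθ=-0.668281, cosθ=0.743909
  F = (M+m)·ẍ + m·l·cosθ·θ̈ − m·l·sinθ·θ̇² = 2.019550 + -0.862200 − -1.162250 = 2.319600
step 6→7:
  ẍ = (ẋ'−ẋ)/dt = (-1.157980552−-1.357614466)/0.048911 = 4.081575
  θ̈ = (θ̇'−θ̇)/dt = (-3.700759311−-3.290569683)/0.048911 = -8.386449
  sinθ=-0.769792, cosθ=0.638295
  F = (M+m)·ẍ + m·l·cosθ·θ̈ − m·l·sinθ·θ̇² = 8.799708 + -1.036031 − -1.613201 = 9.376879
step 7→8:
  ẍ = (ẋ'−ẋ)/dt = (-0.850184302−-1.157980552)/0.048911 = 6.292986
  θ̈ = (θ̇'−θ̇)/dt = (-4.171089201−-3.700759311)/0.048911 = -9.616035
  sinθ=-0.862131, cosθ=0.506686
  F = (M+m)·ẍ + m·l·cosθ·θ̈ − m·l·sinθ·θ̇² = 13.567420 + -0.942992 − -2.285219 = 14.909648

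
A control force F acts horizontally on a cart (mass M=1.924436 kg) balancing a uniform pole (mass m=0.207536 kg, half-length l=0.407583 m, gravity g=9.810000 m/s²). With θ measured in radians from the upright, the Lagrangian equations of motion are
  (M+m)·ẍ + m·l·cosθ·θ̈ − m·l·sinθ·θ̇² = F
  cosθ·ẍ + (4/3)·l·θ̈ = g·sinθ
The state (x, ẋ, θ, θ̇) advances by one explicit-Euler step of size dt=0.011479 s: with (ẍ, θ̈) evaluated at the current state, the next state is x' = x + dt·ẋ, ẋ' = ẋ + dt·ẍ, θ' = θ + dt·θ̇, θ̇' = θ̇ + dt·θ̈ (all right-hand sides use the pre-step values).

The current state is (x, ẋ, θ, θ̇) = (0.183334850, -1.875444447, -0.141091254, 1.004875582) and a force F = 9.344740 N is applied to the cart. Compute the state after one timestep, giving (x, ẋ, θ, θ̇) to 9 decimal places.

sinθ=-0.140623609, cosθ=0.990063130
temp = (F + m·l·θ̇²·sinθ)/(M+m) = (9.344740 + -0.012011364)/2.131972 = 4.377509947
θ̈ = (g·sinθ − cosθ·temp)/(l·(4/3 − m·cos²θ/(M+m))) = -11.323951170
ẍ = temp − m·l·θ̈·cosθ/(M+m) = 4.822334634
Euler: x'=0.183334850+0.011479·-1.875444447=0.161806623, ẋ'=-1.875444447+0.011479·4.822334634=-1.820088868
       θ'=-0.141091254+0.011479·1.004875582=-0.129556287, θ̇'=1.004875582+0.011479·-11.323951170=0.874887947

(0.161806623, -1.820088868, -0.129556287, 0.874887947)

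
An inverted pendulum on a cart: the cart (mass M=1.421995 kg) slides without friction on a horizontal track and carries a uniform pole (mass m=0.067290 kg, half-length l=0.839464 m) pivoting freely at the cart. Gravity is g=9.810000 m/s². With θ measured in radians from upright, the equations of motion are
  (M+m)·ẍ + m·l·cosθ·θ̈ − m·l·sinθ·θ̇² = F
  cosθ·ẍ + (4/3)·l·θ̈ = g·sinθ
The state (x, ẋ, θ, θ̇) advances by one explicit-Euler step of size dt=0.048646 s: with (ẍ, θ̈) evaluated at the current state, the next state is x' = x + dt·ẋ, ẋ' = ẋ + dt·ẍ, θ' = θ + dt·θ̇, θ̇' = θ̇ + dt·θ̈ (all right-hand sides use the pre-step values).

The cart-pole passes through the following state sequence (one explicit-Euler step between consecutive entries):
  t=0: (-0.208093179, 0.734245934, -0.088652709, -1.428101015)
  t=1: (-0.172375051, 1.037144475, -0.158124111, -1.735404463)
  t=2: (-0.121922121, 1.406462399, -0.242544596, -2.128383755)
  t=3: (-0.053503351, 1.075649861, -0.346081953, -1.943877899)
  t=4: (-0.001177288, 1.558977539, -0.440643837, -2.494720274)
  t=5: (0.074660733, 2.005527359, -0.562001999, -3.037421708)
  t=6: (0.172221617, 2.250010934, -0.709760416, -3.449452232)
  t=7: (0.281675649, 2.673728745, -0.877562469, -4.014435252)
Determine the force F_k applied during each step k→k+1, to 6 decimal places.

F_0 = 8.927924 N
F_1 = 10.882730 N
F_2 = -9.858308 N
F_3 = 14.267648 N
F_4 = 13.250971 N
F_5 = 7.357656 N
F_6 = 12.912378 N

step 0→1:
  ẍ = (ẋ'−ẋ)/dt = (1.037144475−0.734245934)/0.048646 = 6.226587
  θ̈ = (θ̇'−θ̇)/dt = (-1.735404463−-1.428101015)/0.048646 = -6.317137
  sinθ=-0.088537, cosθ=0.996073
  F = (M+m)·ẍ + m·l·cosθ·θ̈ − m·l·sinθ·θ̇² = 9.273162 + -0.355438 − -0.010200 = 8.927924
step 1→2:
  ẍ = (ẋ'−ẋ)/dt = (1.406462399−1.037144475)/0.048646 = 7.591948
  θ̈ = (θ̇'−θ̇)/dt = (-2.128383755−-1.735404463)/0.048646 = -8.078347
  sinθ=-0.157466, cosθ=0.987524
  F = (M+m)·ẍ + m·l·cosθ·θ̈ − m·l·sinθ·θ̇² = 11.306575 + -0.450633 − -0.026788 = 10.882730
step 2→3:
  ẍ = (ẋ'−ẋ)/dt = (1.075649861−1.406462399)/0.048646 = -6.800406
  θ̈ = (θ̇'−θ̇)/dt = (-1.943877899−-2.128383755)/0.048646 = 3.792827
  sinθ=-0.240174, cosθ=0.970730
  F = (M+m)·ẍ + m·l·cosθ·θ̈ − m·l·sinθ·θ̇² = -10.127742 + 0.207976 − -0.061458 = -9.858308
step 3→4:
  ẍ = (ẋ'−ẋ)/dt = (1.558977539−1.075649861)/0.048646 = 9.935610
  θ̈ = (θ̇'−θ̇)/dt = (-2.494720274−-1.943877899)/0.048646 = -11.323488
  sinθ=-0.339215, cosθ=0.940709
  F = (M+m)·ẍ + m·l·cosθ·θ̈ − m·l·sinθ·θ̇² = 14.796955 + -0.601711 − -0.072404 = 14.267648
step 4→5:
  ẍ = (ẋ'−ẋ)/dt = (2.005527359−1.558977539)/0.048646 = 9.179579
  θ̈ = (θ̇'−θ̇)/dt = (-3.037421708−-2.494720274)/0.048646 = -11.156137
  sinθ=-0.426522, cosθ=0.904477
  F = (M+m)·ẍ + m·l·cosθ·θ̈ − m·l·sinθ·θ̇² = 13.671010 + -0.569986 − -0.149947 = 13.250971
step 5→6:
  ẍ = (ẋ'−ẋ)/dt = (2.250010934−2.005527359)/0.048646 = 5.025769
  θ̈ = (θ̇'−θ̇)/dt = (-3.449452232−-3.037421708)/0.048646 = -8.469977
  sinθ=-0.532881, cosθ=0.846190
  F = (M+m)·ẍ + m·l·cosθ·θ̈ − m·l·sinθ·θ̇² = 7.484803 + -0.404858 − -0.277711 = 7.357656
step 6→7:
  ẍ = (ẋ'−ẋ)/dt = (2.673728745−2.250010934)/0.048646 = 8.710229
  θ̈ = (θ̇'−θ̇)/dt = (-4.014435252−-3.449452232)/0.048646 = -11.614172
  sinθ=-0.651652, cosθ=0.758518
  F = (M+m)·ẍ + m·l·cosθ·θ̈ − m·l·sinθ·θ̇² = 12.972014 + -0.497630 − -0.437994 = 12.912378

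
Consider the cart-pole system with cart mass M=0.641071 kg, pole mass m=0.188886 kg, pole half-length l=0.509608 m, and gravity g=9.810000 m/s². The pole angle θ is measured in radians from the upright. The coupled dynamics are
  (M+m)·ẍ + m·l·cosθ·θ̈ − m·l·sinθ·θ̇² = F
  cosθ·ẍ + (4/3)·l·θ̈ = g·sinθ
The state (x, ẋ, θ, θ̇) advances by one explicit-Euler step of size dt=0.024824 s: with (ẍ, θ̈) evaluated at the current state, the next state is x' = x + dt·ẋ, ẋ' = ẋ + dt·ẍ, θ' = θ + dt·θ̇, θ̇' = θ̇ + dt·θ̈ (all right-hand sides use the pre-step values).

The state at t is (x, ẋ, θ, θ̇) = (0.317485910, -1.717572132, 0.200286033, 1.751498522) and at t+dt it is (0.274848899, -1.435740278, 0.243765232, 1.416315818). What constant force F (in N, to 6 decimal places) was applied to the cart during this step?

F = 8.090193 N

ẍ = (ẋ'−ẋ)/dt = (-1.435740278−-1.717572132)/0.024824 = 11.353201
θ̈ = (θ̇'−θ̇)/dt = (1.416315818−1.751498522)/0.024824 = -13.502365
sinθ=0.198950, cosθ=0.980010
F = (M+m)·ẍ + m·l·cosθ·θ̈ − m·l·sinθ·θ̇² = 9.422668 + -1.273727 − 0.058749 = 8.090193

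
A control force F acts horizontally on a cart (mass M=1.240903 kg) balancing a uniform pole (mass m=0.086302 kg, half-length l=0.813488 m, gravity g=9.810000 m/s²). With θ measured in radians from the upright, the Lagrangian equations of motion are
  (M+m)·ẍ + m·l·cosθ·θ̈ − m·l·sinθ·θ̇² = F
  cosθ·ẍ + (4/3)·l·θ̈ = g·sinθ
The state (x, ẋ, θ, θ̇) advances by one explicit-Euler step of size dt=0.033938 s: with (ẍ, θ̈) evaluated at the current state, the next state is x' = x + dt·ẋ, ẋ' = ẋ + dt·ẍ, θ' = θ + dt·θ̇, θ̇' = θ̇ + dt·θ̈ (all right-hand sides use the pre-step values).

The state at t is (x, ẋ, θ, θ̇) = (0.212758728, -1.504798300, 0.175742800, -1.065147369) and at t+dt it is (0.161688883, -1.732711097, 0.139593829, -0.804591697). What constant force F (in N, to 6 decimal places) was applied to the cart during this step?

F = -8.396161 N

ẍ = (ẋ'−ẋ)/dt = (-1.732711097−-1.504798300)/0.033938 = -6.715564
θ̈ = (θ̇'−θ̇)/dt = (-0.804591697−-1.065147369)/0.033938 = 7.677402
sinθ=0.174840, cosθ=0.984597
F = (M+m)·ẍ + m·l·cosθ·θ̈ − m·l·sinθ·θ̇² = -8.912930 + 0.530695 − 0.013926 = -8.396161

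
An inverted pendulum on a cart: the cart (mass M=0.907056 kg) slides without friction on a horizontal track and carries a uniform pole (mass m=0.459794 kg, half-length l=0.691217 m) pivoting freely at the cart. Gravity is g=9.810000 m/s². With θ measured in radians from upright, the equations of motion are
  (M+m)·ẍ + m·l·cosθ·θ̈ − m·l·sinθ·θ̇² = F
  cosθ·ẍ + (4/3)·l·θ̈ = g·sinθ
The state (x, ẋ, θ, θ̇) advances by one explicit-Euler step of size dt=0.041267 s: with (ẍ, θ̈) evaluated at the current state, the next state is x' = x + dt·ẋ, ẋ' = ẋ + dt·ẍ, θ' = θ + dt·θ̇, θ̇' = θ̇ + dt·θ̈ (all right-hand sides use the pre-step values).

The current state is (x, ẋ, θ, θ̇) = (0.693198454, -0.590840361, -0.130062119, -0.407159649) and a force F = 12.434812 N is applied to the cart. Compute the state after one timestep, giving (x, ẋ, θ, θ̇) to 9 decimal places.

sinθ=-0.129695737, cosθ=0.991553839
temp = (F + m·l·θ̇²·sinθ)/(M+m) = (12.434812 + -0.006833338)/1.366850 = 9.092423208
θ̈ = (g·sinθ − cosθ·temp)/(l·(4/3 − m·cos²θ/(M+m))) = -14.845179215
ẍ = temp − m·l·θ̈·cosθ/(M+m) = 12.515042537
Euler: x'=0.693198454+0.041267·-0.590840361=0.668816245, ẋ'=-0.590840361+0.041267·12.515042537=-0.074382101
       θ'=-0.130062119+0.041267·-0.407159649=-0.146864376, θ̇'=-0.407159649+0.041267·-14.845179215=-1.019775660

(0.668816245, -0.074382101, -0.146864376, -1.019775660)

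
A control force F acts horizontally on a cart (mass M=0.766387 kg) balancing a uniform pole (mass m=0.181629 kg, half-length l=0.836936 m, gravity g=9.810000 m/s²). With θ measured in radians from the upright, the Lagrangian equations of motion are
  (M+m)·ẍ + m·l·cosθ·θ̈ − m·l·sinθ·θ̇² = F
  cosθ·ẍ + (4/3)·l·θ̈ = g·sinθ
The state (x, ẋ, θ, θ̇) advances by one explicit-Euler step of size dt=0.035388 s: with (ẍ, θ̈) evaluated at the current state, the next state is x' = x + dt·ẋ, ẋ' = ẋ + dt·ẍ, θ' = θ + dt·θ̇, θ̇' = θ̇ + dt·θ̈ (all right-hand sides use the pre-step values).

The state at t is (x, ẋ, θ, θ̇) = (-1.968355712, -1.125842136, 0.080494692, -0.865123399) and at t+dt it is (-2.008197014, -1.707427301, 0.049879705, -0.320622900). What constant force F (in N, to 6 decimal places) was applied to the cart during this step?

F = -13.257976 N

ẍ = (ẋ'−ẋ)/dt = (-1.707427301−-1.125842136)/0.035388 = -16.434530
θ̈ = (θ̇'−θ̇)/dt = (-0.320622900−-0.865123399)/0.035388 = 15.386586
sinθ=0.080408, cosθ=0.996762
F = (M+m)·ẍ + m·l·cosθ·θ̈ − m·l·sinθ·θ̇² = -15.580198 + 2.331370 − 0.009148 = -13.257976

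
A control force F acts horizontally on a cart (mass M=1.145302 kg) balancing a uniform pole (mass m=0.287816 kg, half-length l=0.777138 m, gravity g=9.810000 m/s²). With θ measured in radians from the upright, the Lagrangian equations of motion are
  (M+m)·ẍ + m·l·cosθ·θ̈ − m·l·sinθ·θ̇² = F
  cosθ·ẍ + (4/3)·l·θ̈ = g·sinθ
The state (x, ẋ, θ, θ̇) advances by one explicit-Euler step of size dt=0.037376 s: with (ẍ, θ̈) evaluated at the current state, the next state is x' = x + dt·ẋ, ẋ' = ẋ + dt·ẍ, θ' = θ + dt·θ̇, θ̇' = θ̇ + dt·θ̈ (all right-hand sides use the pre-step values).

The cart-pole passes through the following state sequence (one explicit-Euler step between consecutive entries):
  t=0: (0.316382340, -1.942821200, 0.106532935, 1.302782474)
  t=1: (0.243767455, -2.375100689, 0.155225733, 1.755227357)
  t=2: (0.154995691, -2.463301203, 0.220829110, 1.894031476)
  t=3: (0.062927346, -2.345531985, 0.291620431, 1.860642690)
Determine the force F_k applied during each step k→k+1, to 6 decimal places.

F_0 = -13.923116 N
F_1 = -2.667761 N
F_2 = 4.144942 N

step 0→1:
  ẍ = (ẋ'−ẋ)/dt = (-2.375100689−-1.942821200)/0.037376 = -11.565697
  θ̈ = (θ̇'−θ̇)/dt = (1.755227357−1.302782474)/0.037376 = 12.105225
  sinθ=0.106332, cosθ=0.994331
  F = (M+m)·ẍ + m·l·cosθ·θ̈ − m·l·sinθ·θ̇² = -16.575008 + 2.692259 − 0.040366 = -13.923116
step 1→2:
  ẍ = (ẋ'−ẋ)/dt = (-2.463301203−-2.375100689)/0.037376 = -2.359817
  θ̈ = (θ̇'−θ̇)/dt = (1.894031476−1.755227357)/0.037376 = 3.713723
  sinθ=0.154603, cosθ=0.987977
  F = (M+m)·ẍ + m·l·cosθ·θ̈ − m·l·sinθ·θ̇² = -3.381896 + 0.820671 − 0.106536 = -2.667761
step 2→3:
  ẍ = (ẋ'−ẋ)/dt = (-2.345531985−-2.463301203)/0.037376 = 3.150932
  θ̈ = (θ̇'−θ̇)/dt = (1.860642690−1.894031476)/0.037376 = -0.893322
  sinθ=0.219039, cosθ=0.975716
  F = (M+m)·ẍ + m·l·cosθ·θ̈ − m·l·sinθ·θ̇² = 4.515657 + -0.194959 − 0.175755 = 4.144942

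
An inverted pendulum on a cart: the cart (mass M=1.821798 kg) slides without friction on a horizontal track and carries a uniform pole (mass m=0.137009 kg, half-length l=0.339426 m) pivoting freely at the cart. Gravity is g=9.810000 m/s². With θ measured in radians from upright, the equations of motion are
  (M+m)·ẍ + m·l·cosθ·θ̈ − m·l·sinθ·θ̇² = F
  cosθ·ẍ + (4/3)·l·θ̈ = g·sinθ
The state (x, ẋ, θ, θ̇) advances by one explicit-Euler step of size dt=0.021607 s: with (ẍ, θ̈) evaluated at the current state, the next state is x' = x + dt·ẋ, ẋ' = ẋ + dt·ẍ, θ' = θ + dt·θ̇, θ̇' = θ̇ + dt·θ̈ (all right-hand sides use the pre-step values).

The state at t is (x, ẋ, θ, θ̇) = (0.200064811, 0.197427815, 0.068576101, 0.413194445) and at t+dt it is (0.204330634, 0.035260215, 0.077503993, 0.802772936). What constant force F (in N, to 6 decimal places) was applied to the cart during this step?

ẍ = (ẋ'−ẋ)/dt = (0.035260215−0.197427815)/0.021607 = -7.505327
θ̈ = (θ̇'−θ̇)/dt = (0.802772936−0.413194445)/0.021607 = 18.030198
sinθ=0.068522, cosθ=0.997650
F = (M+m)·ẍ + m·l·cosθ·θ̈ − m·l·sinθ·θ̇² = -14.701487 + 0.836513 − 0.000544 = -13.865518

F = -13.865518 N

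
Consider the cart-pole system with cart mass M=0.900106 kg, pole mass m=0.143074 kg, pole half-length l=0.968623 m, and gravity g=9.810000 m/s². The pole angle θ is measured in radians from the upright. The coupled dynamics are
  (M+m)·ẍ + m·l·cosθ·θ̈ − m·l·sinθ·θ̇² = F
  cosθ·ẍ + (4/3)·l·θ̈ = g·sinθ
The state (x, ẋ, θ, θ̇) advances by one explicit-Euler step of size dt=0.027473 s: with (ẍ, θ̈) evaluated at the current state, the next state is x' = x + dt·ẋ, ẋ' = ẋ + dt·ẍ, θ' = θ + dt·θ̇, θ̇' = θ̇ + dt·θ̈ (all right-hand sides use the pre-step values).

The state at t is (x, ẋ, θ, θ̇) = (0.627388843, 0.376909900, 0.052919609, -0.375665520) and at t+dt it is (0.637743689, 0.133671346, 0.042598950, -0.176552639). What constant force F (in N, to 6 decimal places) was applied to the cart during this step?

ẍ = (ẋ'−ẋ)/dt = (0.133671346−0.376909900)/0.027473 = -8.853731
θ̈ = (θ̇'−θ̇)/dt = (-0.176552639−-0.375665520)/0.027473 = 7.247584
sinθ=0.052895, cosθ=0.998600
F = (M+m)·ẍ + m·l·cosθ·θ̈ − m·l·sinθ·θ̇² = -9.236035 + 1.002999 − 0.001035 = -8.234071

F = -8.234071 N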